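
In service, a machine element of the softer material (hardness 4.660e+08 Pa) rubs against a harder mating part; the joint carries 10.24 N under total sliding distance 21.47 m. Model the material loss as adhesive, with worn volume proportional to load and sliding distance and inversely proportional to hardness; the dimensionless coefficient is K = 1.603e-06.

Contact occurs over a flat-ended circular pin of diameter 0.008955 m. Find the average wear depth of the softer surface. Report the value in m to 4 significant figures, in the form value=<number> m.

The intermediates are printed rounded. All working math maintains full precision, and rounded just once, at four significant digits.
Contact area A = π·d²/4 = π·(0.008955 m)²/4 = 6.298e-05 m².
Working in SI base units: W = 10.24 N, H = 4.660e+08 Pa, K = 1.603e-06.
Archard relation: V = K·W·L/H = 1.603e-06 · 10.24 · 21.47 / 4.660e+08 = 7.563e-13 m³.
Average depth h = V/A = 7.563e-13 / 6.298e-05 = 1.201e-08 m.

value=1.201e-08 m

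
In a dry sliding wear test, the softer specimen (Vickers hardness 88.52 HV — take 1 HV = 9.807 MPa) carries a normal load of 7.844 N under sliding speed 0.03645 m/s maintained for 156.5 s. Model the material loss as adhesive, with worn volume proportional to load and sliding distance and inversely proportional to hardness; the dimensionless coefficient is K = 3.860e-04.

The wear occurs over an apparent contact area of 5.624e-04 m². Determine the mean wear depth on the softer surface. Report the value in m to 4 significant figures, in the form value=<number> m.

All arithmetic keeps exact precision. Intermediates are displayed rounded. Rounded just once, at four significant figures.
Convert: Sliding distance L = v·t = 0.03645 m/s × 156.5 s = 5.704 m.
Convert: Hardness H = 88.52 HV × 9.807 MPa/HV = 868.1 MPa = 8.681e+08 Pa.
As SI base values: W = 7.844 N, H = 8.681e+08 Pa, K = 3.860e-04.
The Archard volume V = K·W·L/H = 3.860e-04 · 7.844 · 5.704 / 8.681e+08 = 1.990e-11 m³.
Wear depth h = V/A = 1.990e-11 / 5.624e-04 = 3.538e-08 m.

value=3.538e-08 m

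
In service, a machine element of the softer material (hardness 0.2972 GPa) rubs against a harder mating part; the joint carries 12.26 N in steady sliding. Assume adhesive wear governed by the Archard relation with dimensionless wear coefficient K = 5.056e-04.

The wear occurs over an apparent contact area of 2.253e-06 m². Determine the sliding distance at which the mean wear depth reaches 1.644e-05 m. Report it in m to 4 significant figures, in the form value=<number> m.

value=1.776 m

All arithmetic carries full float precision — the intermediates are displayed rounded, and rounded once at the end to 4 significant figures.
Hardness H = 0.2972 GPa = 2.972e+08 Pa.
Working in SI base units: W = 12.26 N, H = 2.972e+08 Pa, K = 5.056e-04.
Allowed volume V_lim = h_lim·A = 1.644e-05 · 2.253e-06 = 3.704e-11 m³.
Inverting, life L = V_lim·H/(K·W) = 3.704e-11 · 2.972e+08 / (5.056e-04 · 12.26) = 1.776 m.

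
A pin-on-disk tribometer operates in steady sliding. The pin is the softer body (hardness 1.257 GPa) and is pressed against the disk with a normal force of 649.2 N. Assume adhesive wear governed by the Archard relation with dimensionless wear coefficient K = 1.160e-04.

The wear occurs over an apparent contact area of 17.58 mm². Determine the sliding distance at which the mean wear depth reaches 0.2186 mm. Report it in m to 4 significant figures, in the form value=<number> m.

value=64.15 m

Every step carries full precision. The intermediates are shown rounded — a single final rounding to four significant figures.
Convert: Hardness H = 1.257 GPa = 1.257e+09 Pa.
Convert: Contact area A = 17.58 mm² = 1.758e-05 m².
Convert: Depth limit h_lim = 0.2186 mm = 2.186e-04 m.
Restated in SI base units: W = 649.2 N, H = 1.257e+09 Pa, K = 1.160e-04.
Allowed volume V_lim = h_lim·A = 2.186e-04 · 1.758e-05 = 3.843e-09 m³.
So the life L = V_lim·H/(K·W) = 3.843e-09 · 1.257e+09 / (1.160e-04 · 649.2) = 64.15 m.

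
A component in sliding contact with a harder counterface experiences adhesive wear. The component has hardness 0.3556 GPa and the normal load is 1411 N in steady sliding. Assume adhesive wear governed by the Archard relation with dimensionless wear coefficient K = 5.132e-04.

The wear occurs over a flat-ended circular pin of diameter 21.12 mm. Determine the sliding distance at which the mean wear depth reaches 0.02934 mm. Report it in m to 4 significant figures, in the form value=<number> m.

value=5.048 m

Intermediates are printed rounded — every step carries exact precision; rounded once at the end: 4 significant figures.
Hardness H = 0.3556 GPa = 3.556e+08 Pa.
Pin diameter d = 21.12 mm = 0.02112 m. Contact area A = π·d²/4 = π·(0.02112 m)²/4 = 3.503e-04 m².
Depth limit h_lim = 0.02934 mm = 2.934e-05 m.
In SI base units: W = 1411 N, H = 3.556e+08 Pa, K = 5.132e-04.
Wearable volume V_lim = h_lim·A = 2.934e-05 · 3.503e-04 = 1.028e-08 m³.
So the life L = V_lim·H/(K·W) = 1.028e-08 · 3.556e+08 / (5.132e-04 · 1411) = 5.048 m.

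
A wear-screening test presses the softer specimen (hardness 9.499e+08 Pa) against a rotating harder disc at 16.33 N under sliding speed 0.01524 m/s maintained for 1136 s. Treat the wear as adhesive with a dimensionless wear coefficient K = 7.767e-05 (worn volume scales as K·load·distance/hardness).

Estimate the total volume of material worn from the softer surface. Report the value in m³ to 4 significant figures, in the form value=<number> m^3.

The intermediates appear rounded; the algebra holds exact precision. Rounded once at the end, at four significant figures.
Path length L = v·t = 0.01524 m/s × 1136 s = 17.31 m.
As SI base values: W = 16.33 N, H = 9.499e+08 Pa, K = 7.767e-05.
By Archard's law, V = K·W·L/H = 7.767e-05 · 16.33 · 17.31 / 9.499e+08 = 2.312e-11 m³.

value=2.312e-11 m^3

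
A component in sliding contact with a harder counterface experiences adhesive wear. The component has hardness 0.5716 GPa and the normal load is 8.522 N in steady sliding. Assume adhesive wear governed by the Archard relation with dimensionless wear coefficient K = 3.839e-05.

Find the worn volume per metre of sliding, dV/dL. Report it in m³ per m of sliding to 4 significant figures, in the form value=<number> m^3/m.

The algebra keeps full precision; intermediates are displayed rounded, and one final rounding: 4 significant figures.
Hardness H = 0.5716 GPa = 5.716e+08 Pa.
SI base units throughout: W = 8.522 N, H = 5.716e+08 Pa, K = 3.839e-05.
The wear rate dV/dL = K·W/H, so: 3.839e-05 · 8.522 / 5.716e+08 = 5.724e-13 m³/m.

value=5.724e-13 m^3/m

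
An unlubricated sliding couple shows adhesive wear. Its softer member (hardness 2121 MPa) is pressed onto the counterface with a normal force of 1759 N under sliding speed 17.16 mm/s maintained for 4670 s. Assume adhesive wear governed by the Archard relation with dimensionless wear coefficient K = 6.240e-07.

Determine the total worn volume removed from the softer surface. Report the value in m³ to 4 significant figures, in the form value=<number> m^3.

Intermediate values appear rounded, and all arithmetic runs at full float precision, and rounded just once to four significant figures.
Convert: Sliding speed v = 17.16 mm/s = 0.01716 m/s. The distance L = v·t = 0.01716 m/s × 4670 s = 80.14 m.
Convert: Hardness H = 2121 MPa = 2.121e+09 Pa.
Collected in SI base units: W = 1759 N, H = 2.121e+09 Pa, K = 6.240e-07.
Volume removed: V = K·W·L/H = 6.240e-07 · 1759 · 80.14 / 2.121e+09 = 4.147e-11 m³.

value=4.147e-11 m^3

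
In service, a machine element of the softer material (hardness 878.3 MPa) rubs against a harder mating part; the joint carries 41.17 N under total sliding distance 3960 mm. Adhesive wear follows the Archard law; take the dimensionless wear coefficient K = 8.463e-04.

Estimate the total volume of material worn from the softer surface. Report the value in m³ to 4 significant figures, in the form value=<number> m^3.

Intermediates are shown rounded, and every step keeps full precision, and rounded once at the end, at 4 significant digits.
Convert: Path length L = 3960 mm = 3.960 m.
Convert: Hardness H = 878.3 MPa = 8.783e+08 Pa.
Restated in SI base units: W = 41.17 N, H = 8.783e+08 Pa, K = 8.463e-04.
Volume removed: V = K·W·L/H = 8.463e-04 · 41.17 · 3.960 / 8.783e+08 = 1.571e-10 m³.

value=1.571e-10 m^3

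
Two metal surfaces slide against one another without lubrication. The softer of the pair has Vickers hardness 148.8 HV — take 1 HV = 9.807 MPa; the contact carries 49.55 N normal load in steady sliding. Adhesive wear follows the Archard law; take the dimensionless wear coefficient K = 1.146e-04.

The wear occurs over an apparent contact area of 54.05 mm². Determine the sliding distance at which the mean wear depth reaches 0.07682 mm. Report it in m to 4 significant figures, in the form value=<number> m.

value=1067 m

The intermediates are printed rounded — the computation maintains full float precision, and rounded just once: 4 significant digits.
Convert: Hardness H = 148.8 HV × 9.807 MPa/HV = 1459 MPa = 1.459e+09 Pa.
Convert: Contact area A = 54.05 mm² = 5.405e-05 m².
Convert: Depth limit h_lim = 0.07682 mm = 7.682e-05 m.
Restated in SI base units: W = 49.55 N, H = 1.459e+09 Pa, K = 1.146e-04.
Limit volume V_lim = h_lim·A = 7.682e-05 · 5.405e-05 = 4.152e-09 m³.
So the life L = V_lim·H/(K·W) = 4.152e-09 · 1.459e+09 / (1.146e-04 · 49.55) = 1067 m.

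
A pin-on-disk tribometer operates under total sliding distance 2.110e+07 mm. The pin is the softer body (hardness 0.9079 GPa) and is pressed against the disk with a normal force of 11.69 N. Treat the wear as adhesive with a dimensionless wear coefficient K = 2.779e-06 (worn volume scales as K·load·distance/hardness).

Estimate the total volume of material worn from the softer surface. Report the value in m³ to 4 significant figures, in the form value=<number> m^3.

value=7.550e-10 m^3

The computation keeps full precision, and shown intermediates are rounded — rounded just once, at four significant figures.
Convert: Total distance L = 2.110e+07 mm = 2.110e+04 m.
Convert: Hardness H = 0.9079 GPa = 9.079e+08 Pa.
Expressed in SI base units: W = 11.69 N, H = 9.079e+08 Pa, K = 2.779e-06.
Wear volume V = K·W·L/H = 2.779e-06 · 11.69 · 2.110e+04 / 9.079e+08 = 7.550e-10 m³.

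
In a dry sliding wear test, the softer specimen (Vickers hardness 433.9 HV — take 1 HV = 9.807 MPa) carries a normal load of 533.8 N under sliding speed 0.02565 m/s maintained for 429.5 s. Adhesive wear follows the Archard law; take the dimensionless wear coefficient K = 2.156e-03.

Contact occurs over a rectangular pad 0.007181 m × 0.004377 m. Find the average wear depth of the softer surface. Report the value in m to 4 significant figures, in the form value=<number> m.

Every step keeps exact precision. The intermediates are displayed rounded. Rounded just once, at four significant figures.
Convert: Total distance L = v·t = 0.02565 m/s × 429.5 s = 11.02 m.
Convert: Hardness H = 433.9 HV × 9.807 MPa/HV = 4255 MPa = 4.255e+09 Pa.
Convert: Contact area A = 0.007181 m × 0.004377 m = 3.143e-05 m².
Restated in SI base units: W = 533.8 N, H = 4.255e+09 Pa, K = 2.156e-03.
By Archard's law, V = K·W·L/H = 2.156e-03 · 533.8 · 11.02 / 4.255e+09 = 2.980e-09 m³.
Mean wear depth h = V/A = 2.980e-09 / 3.143e-05 = 9.480e-05 m.

value=9.480e-05 m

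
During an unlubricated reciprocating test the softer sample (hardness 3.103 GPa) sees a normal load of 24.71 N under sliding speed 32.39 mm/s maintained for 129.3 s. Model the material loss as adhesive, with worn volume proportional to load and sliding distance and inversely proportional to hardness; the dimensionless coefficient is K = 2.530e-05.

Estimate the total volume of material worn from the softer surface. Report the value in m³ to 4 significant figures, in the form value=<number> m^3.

The intermediates are shown rounded — the algebra carries full precision. Rounded just once to four significant figures.
Sliding speed v = 32.39 mm/s = 0.03239 m/s. Distance L = v·t = 0.03239 m/s × 129.3 s = 4.188 m.
Hardness H = 3.103 GPa = 3.103e+09 Pa.
As SI base values: W = 24.71 N, H = 3.103e+09 Pa, K = 2.530e-05.
Wear volume V = K·W·L/H = 2.530e-05 · 24.71 · 4.188 / 3.103e+09 = 8.438e-13 m³.

value=8.438e-13 m^3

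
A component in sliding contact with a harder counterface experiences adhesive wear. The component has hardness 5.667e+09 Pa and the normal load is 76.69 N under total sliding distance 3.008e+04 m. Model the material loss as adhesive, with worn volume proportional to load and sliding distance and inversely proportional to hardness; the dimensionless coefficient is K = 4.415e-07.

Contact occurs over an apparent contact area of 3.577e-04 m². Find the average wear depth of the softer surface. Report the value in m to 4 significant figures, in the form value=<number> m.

value=5.024e-07 m

Every step holds full precision, and quoted intermediates are rounded, and one last rounding to 4 significant digits.
As SI base values: W = 76.69 N, H = 5.667e+09 Pa, K = 4.415e-07.
By Archard's law, V = K·W·L/H = 4.415e-07 · 76.69 · 3.008e+04 / 5.667e+09 = 1.797e-10 m³.
Depth of wear h = V/A = 1.797e-10 / 3.577e-04 = 5.024e-07 m.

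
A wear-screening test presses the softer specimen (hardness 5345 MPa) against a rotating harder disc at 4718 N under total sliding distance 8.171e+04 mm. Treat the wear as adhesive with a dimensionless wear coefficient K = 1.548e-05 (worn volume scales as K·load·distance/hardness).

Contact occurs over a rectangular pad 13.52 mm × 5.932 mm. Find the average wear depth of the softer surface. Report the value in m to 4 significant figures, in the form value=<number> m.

value=1.392e-05 m

All working math runs at exact precision. Intermediate values are displayed rounded — a lone final rounding, at 4 significant digits.
Path length L = 8.171e+04 mm = 81.71 m.
Hardness H = 5345 MPa = 5.345e+09 Pa.
Pad sides 13.52 mm × 5.932 mm = 0.01352 m × 0.005932 m. Contact area A = 0.01352 m × 0.005932 m = 8.020e-05 m².
Expressed in SI base units: W = 4718 N, H = 5.345e+09 Pa, K = 1.548e-05.
Volume removed: V = K·W·L/H = 1.548e-05 · 4718 · 81.71 / 5.345e+09 = 1.116e-09 m³.
Mean depth h = V/A = 1.116e-09 / 8.020e-05 = 1.392e-05 m.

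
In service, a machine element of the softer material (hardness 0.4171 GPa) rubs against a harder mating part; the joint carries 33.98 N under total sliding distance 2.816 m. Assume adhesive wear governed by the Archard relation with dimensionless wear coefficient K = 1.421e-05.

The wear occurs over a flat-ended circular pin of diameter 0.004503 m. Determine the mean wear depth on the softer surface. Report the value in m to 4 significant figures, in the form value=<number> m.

Printed values are rounded, and each operation runs at full precision, and rounded once at the end to 4 significant figures.
Convert: Hardness H = 0.4171 GPa = 4.171e+08 Pa.
Convert: Contact area A = π·d²/4 = π·(0.004503 m)²/4 = 1.593e-05 m².
In SI base units, W = 33.98 N, H = 4.171e+08 Pa, K = 1.421e-05.
Volume removed: V = K·W·L/H = 1.421e-05 · 33.98 · 2.816 / 4.171e+08 = 3.260e-12 m³.
Mean depth h = V/A = 3.260e-12 / 1.593e-05 = 2.047e-07 m.

value=2.047e-07 m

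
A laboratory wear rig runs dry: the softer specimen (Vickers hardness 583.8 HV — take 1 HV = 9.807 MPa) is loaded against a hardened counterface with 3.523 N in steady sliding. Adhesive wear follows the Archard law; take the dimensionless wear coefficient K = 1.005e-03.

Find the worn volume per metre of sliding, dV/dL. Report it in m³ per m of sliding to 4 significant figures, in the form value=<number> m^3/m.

value=6.184e-13 m^3/m

The computation keeps full float precision, and quoted intermediates are rounded; one last rounding: four significant digits.
Convert: Hardness H = 583.8 HV × 9.807 MPa/HV = 5725 MPa = 5.725e+09 Pa.
As SI base values: W = 3.523 N, H = 5.725e+09 Pa, K = 1.005e-03.
Rate of wear dV/dL = K·W/H (no L dependence): 1.005e-03 · 3.523 / 5.725e+09 = 6.184e-13 m³/m.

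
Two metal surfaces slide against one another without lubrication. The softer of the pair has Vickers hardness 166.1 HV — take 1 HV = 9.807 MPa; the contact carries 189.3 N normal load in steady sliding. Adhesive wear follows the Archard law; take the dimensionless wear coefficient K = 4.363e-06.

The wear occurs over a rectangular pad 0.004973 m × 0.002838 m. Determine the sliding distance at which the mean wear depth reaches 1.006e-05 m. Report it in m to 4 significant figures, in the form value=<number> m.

value=280.0 m

All arithmetic carries full float precision. Intermediates appear rounded; one final rounding to 4 significant figures.
Convert: Hardness H = 166.1 HV × 9.807 MPa/HV = 1629 MPa = 1.629e+09 Pa.
Convert: Contact area A = 0.004973 m × 0.002838 m = 1.411e-05 m².
As SI base values: W = 189.3 N, H = 1.629e+09 Pa, K = 4.363e-06.
Volume at the limit: V_lim = h_lim·A = 1.006e-05 · 1.411e-05 = 1.420e-10 m³.
So the life L = V_lim·H/(K·W) = 1.420e-10 · 1.629e+09 / (4.363e-06 · 189.3) = 280.0 m.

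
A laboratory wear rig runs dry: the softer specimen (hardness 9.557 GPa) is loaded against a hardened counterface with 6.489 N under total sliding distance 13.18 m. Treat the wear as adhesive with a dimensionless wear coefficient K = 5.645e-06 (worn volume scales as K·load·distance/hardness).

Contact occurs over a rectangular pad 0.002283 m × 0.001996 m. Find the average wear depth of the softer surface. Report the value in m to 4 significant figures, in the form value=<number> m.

value=1.109e-08 m

Every step carries exact precision, and shown intermediates are rounded; a lone final rounding: 4 significant digits.
Convert: Hardness H = 9.557 GPa = 9.557e+09 Pa.
Convert: Contact area A = 0.002283 m × 0.001996 m = 4.557e-06 m².
Collected in SI base units: W = 6.489 N, H = 9.557e+09 Pa, K = 5.645e-06.
Volume removed: V = K·W·L/H = 5.645e-06 · 6.489 · 13.18 / 9.557e+09 = 5.052e-14 m³.
Mean wear depth h = V/A = 5.052e-14 / 4.557e-06 = 1.109e-08 m.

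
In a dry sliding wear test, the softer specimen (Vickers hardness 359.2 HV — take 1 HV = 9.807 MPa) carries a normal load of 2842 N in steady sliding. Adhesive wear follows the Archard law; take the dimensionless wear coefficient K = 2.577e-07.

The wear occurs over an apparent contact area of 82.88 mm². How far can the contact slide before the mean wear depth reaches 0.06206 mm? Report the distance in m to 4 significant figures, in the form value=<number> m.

The computation carries exact precision, and the intermediates are printed rounded; rounded once at the end to 4 significant digits.
Hardness H = 359.2 HV × 9.807 MPa/HV = 3523 MPa = 3.523e+09 Pa.
Contact area A = 82.88 mm² = 8.288e-05 m².
Depth limit h_lim = 0.06206 mm = 6.206e-05 m.
Expressed in SI base units: W = 2842 N, H = 3.523e+09 Pa, K = 2.577e-07.
Allowed volume V_lim = h_lim·A = 6.206e-05 · 8.288e-05 = 5.144e-09 m³.
Inverting, life L = V_lim·H/(K·W) = 5.144e-09 · 3.523e+09 / (2.577e-07 · 2842) = 2.474e+04 m.

value=2.474e+04 m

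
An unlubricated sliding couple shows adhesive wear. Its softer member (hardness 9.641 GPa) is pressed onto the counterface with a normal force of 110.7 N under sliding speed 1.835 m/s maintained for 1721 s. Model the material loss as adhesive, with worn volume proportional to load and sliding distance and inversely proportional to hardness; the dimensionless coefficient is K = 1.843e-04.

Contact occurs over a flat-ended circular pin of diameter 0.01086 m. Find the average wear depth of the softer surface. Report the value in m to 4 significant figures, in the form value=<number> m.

Intermediate values are shown rounded, and all working math carries full precision, and rounded just once, at 4 significant digits.
The distance L = v·t = 1.835 m/s × 1721 s = 3158 m.
Hardness H = 9.641 GPa = 9.641e+09 Pa.
Contact area A = π·d²/4 = π·(0.01086 m)²/4 = 9.263e-05 m².
Collected in SI base units: W = 110.7 N, H = 9.641e+09 Pa, K = 1.843e-04.
Archard volume V = K·W·L/H = 1.843e-04 · 110.7 · 3158 / 9.641e+09 = 6.683e-09 m³.
Mean depth h = V/A = 6.683e-09 / 9.263e-05 = 7.215e-05 m.

value=7.215e-05 m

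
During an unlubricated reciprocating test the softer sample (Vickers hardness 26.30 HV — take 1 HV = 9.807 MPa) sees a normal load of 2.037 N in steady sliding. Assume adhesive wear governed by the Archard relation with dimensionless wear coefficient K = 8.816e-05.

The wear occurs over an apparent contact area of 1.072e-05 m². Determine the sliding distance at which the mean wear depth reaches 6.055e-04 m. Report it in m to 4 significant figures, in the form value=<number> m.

value=9323 m

Intermediate values appear rounded, and each operation maintains exact precision; one final rounding, at 4 significant figures.
Convert: Hardness H = 26.30 HV × 9.807 MPa/HV = 257.9 MPa = 2.579e+08 Pa.
In SI base units, W = 2.037 N, H = 2.579e+08 Pa, K = 8.816e-05.
Limit volume V_lim = h_lim·A = 6.055e-04 · 1.072e-05 = 6.491e-09 m³.
So the life L = V_lim·H/(K·W) = 6.491e-09 · 2.579e+08 / (8.816e-05 · 2.037) = 9323 m.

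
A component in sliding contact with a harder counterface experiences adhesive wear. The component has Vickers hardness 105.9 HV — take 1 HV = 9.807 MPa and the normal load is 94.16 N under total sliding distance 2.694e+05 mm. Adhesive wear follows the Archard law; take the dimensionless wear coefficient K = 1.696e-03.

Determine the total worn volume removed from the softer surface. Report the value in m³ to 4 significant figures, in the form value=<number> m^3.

Intermediate values are displayed rounded. Each operation runs at full precision — one last rounding: four significant figures.
Path length L = 2.694e+05 mm = 269.4 m.
Hardness H = 105.9 HV × 9.807 MPa/HV = 1039 MPa = 1.039e+09 Pa.
As SI base values: W = 94.16 N, H = 1.039e+09 Pa, K = 1.696e-03.
Worn volume V = K·W·L/H = 1.696e-03 · 94.16 · 269.4 / 1.039e+09 = 4.142e-08 m³.

value=4.142e-08 m^3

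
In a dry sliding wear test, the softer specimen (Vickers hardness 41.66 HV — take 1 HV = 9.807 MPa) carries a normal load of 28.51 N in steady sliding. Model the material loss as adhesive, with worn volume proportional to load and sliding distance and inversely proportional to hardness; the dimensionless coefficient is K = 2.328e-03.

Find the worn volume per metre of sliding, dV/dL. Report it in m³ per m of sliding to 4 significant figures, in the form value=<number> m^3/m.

Intermediate values appear rounded; the algebra holds exact precision. Rounded once at the end to 4 significant figures.
Convert: Hardness H = 41.66 HV × 9.807 MPa/HV = 408.6 MPa = 4.086e+08 Pa.
Collected in SI base units: W = 28.51 N, H = 4.086e+08 Pa, K = 2.328e-03.
Wear rate dV/dL = K·W/H: 2.328e-03 · 28.51 / 4.086e+08 = 1.625e-10 m³/m.

value=1.625e-10 m^3/m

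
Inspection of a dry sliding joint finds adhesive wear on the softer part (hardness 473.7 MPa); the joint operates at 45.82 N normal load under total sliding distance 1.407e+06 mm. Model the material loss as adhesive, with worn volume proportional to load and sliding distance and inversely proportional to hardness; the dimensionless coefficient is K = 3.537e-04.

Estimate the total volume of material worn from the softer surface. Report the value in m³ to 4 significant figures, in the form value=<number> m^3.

The computation carries exact precision. Intermediates are shown rounded. Rounded just once, at 4 significant digits.
The distance L = 1.407e+06 mm = 1407 m.
Hardness H = 473.7 MPa = 4.737e+08 Pa.
Expressed in SI base units: W = 45.82 N, H = 4.737e+08 Pa, K = 3.537e-04.
The Archard volume V = K·W·L/H = 3.537e-04 · 45.82 · 1407 / 4.737e+08 = 4.814e-08 m³.

value=4.814e-08 m^3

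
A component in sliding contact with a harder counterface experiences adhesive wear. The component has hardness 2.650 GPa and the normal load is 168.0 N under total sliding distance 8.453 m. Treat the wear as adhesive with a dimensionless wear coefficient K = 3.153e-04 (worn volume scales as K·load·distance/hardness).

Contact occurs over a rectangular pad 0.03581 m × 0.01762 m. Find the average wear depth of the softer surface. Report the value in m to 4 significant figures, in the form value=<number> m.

Every step holds full float precision; quoted intermediates are rounded, and a single final rounding, at four significant digits.
Hardness H = 2.650 GPa = 2.650e+09 Pa.
Contact area A = 0.03581 m × 0.01762 m = 6.310e-04 m².
Restated in SI base units: W = 168.0 N, H = 2.650e+09 Pa, K = 3.153e-04.
Archard volume V = K·W·L/H = 3.153e-04 · 168.0 · 8.453 / 2.650e+09 = 1.690e-10 m³.
Average depth h = V/A = 1.690e-10 / 6.310e-04 = 2.678e-07 m.

value=2.678e-07 m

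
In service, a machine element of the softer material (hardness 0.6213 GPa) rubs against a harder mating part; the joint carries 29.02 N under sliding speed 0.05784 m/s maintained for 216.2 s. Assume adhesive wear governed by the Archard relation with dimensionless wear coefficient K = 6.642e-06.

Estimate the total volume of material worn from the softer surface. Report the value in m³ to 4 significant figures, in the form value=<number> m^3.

Each operation holds full float precision, and intermediates are printed rounded; a lone final rounding: 4 significant figures.
The distance L = v·t = 0.05784 m/s × 216.2 s = 12.51 m.
Hardness H = 0.6213 GPa = 6.213e+08 Pa.
As SI base values: W = 29.02 N, H = 6.213e+08 Pa, K = 6.642e-06.
By Archard's law, V = K·W·L/H = 6.642e-06 · 29.02 · 12.51 / 6.213e+08 = 3.880e-12 m³.

value=3.880e-12 m^3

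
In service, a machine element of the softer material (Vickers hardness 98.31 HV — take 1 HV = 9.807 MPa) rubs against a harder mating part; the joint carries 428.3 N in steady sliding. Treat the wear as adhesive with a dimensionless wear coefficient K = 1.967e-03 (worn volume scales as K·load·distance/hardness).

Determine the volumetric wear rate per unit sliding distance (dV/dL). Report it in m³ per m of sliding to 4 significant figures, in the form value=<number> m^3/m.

The computation carries exact precision — the intermediates appear rounded. Rounded once at the end: 4 significant digits.
Hardness H = 98.31 HV × 9.807 MPa/HV = 964.1 MPa = 9.641e+08 Pa.
Expressed in SI base units: W = 428.3 N, H = 9.641e+08 Pa, K = 1.967e-03.
The wear rate dV/dL = K·W/H (independent of L): 1.967e-03 · 428.3 / 9.641e+08 = 8.738e-10 m³/m.

value=8.738e-10 m^3/m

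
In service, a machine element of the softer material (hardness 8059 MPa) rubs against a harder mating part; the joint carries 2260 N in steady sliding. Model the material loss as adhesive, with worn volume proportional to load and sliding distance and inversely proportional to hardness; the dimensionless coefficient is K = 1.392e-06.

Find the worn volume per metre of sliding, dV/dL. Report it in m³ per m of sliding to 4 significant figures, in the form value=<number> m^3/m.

value=3.904e-13 m^3/m

All working math carries full precision; the intermediates appear rounded, and one last rounding, at four significant digits.
Convert: Hardness H = 8059 MPa = 8.059e+09 Pa.
In SI base units: W = 2260 N, H = 8.059e+09 Pa, K = 1.392e-06.
The wear rate dV/dL = K·W/H, so: 1.392e-06 · 2260 / 8.059e+09 = 3.904e-13 m³/m.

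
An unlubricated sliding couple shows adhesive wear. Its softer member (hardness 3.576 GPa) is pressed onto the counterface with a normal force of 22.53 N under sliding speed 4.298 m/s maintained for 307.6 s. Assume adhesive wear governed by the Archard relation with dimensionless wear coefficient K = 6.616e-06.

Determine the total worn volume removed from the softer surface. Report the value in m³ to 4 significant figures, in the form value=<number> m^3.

value=5.511e-11 m^3

All arithmetic runs at full precision; shown intermediates are rounded — rounded once at the end: 4 significant figures.
Convert: Sliding distance L = v·t = 4.298 m/s × 307.6 s = 1322 m.
Convert: Hardness H = 3.576 GPa = 3.576e+09 Pa.
In SI base units: W = 22.53 N, H = 3.576e+09 Pa, K = 6.616e-06.
Archard volume V = K·W·L/H = 6.616e-06 · 22.53 · 1322 / 3.576e+09 = 5.511e-11 m³.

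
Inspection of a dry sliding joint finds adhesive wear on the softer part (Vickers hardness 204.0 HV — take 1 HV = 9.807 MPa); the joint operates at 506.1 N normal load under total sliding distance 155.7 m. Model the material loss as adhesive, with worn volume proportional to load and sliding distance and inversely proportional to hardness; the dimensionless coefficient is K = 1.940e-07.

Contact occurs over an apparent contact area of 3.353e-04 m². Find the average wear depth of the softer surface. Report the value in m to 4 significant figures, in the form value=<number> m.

value=2.279e-08 m

The algebra holds full precision; displayed values are rounded. Rounded once at the end, at four significant figures.
Convert: Hardness H = 204.0 HV × 9.807 MPa/HV = 2001 MPa = 2.001e+09 Pa.
Expressed in SI base units: W = 506.1 N, H = 2.001e+09 Pa, K = 1.940e-07.
Worn volume V = K·W·L/H = 1.940e-07 · 506.1 · 155.7 / 2.001e+09 = 7.641e-12 m³.
Mean wear depth h = V/A = 7.641e-12 / 3.353e-04 = 2.279e-08 m.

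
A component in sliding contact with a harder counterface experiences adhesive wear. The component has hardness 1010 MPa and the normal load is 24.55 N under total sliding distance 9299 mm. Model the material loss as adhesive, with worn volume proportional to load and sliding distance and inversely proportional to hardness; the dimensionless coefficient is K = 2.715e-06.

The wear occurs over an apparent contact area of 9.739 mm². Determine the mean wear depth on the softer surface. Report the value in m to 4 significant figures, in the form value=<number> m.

Shown intermediates are rounded — the algebra keeps exact precision — rounded once at the end, at four significant digits.
Sliding distance L = 9299 mm = 9.299 m.
Hardness H = 1010 MPa = 1.010e+09 Pa.
Contact area A = 9.739 mm² = 9.739e-06 m².
Expressed in SI base units: W = 24.55 N, H = 1.010e+09 Pa, K = 2.715e-06.
Volume removed: V = K·W·L/H = 2.715e-06 · 24.55 · 9.299 / 1.010e+09 = 6.137e-13 m³.
Depth of wear h = V/A = 6.137e-13 / 9.739e-06 = 6.301e-08 m.

value=6.301e-08 m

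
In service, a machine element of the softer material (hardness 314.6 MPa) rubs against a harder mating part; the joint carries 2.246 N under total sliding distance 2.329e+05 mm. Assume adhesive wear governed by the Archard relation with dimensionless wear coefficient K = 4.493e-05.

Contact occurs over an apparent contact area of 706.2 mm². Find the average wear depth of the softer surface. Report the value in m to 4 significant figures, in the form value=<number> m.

Every step holds full precision, and the intermediates appear rounded — rounded once at the end, at 4 significant digits.
Convert: Path length L = 2.329e+05 mm = 232.9 m.
Convert: Hardness H = 314.6 MPa = 3.146e+08 Pa.
Convert: Contact area A = 706.2 mm² = 7.062e-04 m².
In SI base units: W = 2.246 N, H = 3.146e+08 Pa, K = 4.493e-05.
Volume removed: V = K·W·L/H = 4.493e-05 · 2.246 · 232.9 / 3.146e+08 = 7.471e-11 m³.
Mean depth h = V/A = 7.471e-11 / 7.062e-04 = 1.058e-07 m.

value=1.058e-07 m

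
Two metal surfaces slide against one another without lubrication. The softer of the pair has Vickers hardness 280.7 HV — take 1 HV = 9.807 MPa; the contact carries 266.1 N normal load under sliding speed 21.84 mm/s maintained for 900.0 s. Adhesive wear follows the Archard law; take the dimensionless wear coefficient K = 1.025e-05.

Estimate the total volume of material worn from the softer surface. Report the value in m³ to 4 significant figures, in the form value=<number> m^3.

value=1.948e-11 m^3

Intermediates are shown rounded; all working math runs at full float precision; one final rounding to 4 significant digits.
Sliding speed v = 21.84 mm/s = 0.02184 m/s. Total distance L = v·t = 0.02184 m/s × 900.0 s = 19.66 m.
Hardness H = 280.7 HV × 9.807 MPa/HV = 2753 MPa = 2.753e+09 Pa.
SI base units throughout: W = 266.1 N, H = 2.753e+09 Pa, K = 1.025e-05.
By Archard's law, V = K·W·L/H = 1.025e-05 · 266.1 · 19.66 / 2.753e+09 = 1.948e-11 m³.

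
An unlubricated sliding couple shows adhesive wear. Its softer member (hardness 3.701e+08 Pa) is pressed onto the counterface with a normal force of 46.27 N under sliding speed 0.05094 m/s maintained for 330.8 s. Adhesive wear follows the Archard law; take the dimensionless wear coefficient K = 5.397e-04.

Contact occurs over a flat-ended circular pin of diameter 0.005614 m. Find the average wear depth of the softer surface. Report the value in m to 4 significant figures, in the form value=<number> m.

value=4.593e-05 m

The intermediates are printed rounded; all working math maintains exact precision. Rounded once at the end: 4 significant digits.
Convert: Distance L = v·t = 0.05094 m/s × 330.8 s = 16.85 m.
Convert: Contact area A = π·d²/4 = π·(0.005614 m)²/4 = 2.475e-05 m².
In SI base units, W = 46.27 N, H = 3.701e+08 Pa, K = 5.397e-04.
The Archard volume V = K·W·L/H = 5.397e-04 · 46.27 · 16.85 / 3.701e+08 = 1.137e-09 m³.
Depth of wear h = V/A = 1.137e-09 / 2.475e-05 = 4.593e-05 m.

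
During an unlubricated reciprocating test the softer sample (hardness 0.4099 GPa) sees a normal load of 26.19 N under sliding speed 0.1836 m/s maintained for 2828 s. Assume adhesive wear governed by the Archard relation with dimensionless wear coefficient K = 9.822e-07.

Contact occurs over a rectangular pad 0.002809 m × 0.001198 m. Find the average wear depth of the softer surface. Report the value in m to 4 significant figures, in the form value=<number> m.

value=9.683e-06 m

Printed values are rounded, and the algebra runs at full precision — rounded once at the end, at four significant digits.
Convert: Distance covered L = v·t = 0.1836 m/s × 2828 s = 519.2 m.
Convert: Hardness H = 0.4099 GPa = 4.099e+08 Pa.
Convert: Contact area A = 0.002809 m × 0.001198 m = 3.365e-06 m².
Working in SI base units: W = 26.19 N, H = 4.099e+08 Pa, K = 9.822e-07.
Wear volume V = K·W·L/H = 9.822e-07 · 26.19 · 519.2 / 4.099e+08 = 3.258e-11 m³.
Average depth h = V/A = 3.258e-11 / 3.365e-06 = 9.683e-06 m.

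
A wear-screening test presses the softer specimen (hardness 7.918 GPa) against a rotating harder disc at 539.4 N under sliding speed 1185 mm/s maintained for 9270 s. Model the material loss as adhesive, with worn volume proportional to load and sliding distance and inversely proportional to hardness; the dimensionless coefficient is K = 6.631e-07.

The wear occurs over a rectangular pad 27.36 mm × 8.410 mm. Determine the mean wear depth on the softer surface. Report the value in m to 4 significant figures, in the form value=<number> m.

value=2.157e-06 m

Every step runs at full precision, and intermediate values are displayed rounded; one final rounding to 4 significant digits.
Convert: Sliding speed v = 1185 mm/s = 1.185 m/s. Distance covered L = v·t = 1.185 m/s × 9270 s = 1.098e+04 m.
Convert: Hardness H = 7.918 GPa = 7.918e+09 Pa.
Convert: Pad sides 27.36 mm × 8.410 mm = 0.02736 m × 0.008410 m. Contact area A = 0.02736 m × 0.008410 m = 2.301e-04 m².
Restated in SI base units: W = 539.4 N, H = 7.918e+09 Pa, K = 6.631e-07.
Volume removed: V = K·W·L/H = 6.631e-07 · 539.4 · 1.098e+04 / 7.918e+09 = 4.962e-10 m³.
Mean depth h = V/A = 4.962e-10 / 2.301e-04 = 2.157e-06 m.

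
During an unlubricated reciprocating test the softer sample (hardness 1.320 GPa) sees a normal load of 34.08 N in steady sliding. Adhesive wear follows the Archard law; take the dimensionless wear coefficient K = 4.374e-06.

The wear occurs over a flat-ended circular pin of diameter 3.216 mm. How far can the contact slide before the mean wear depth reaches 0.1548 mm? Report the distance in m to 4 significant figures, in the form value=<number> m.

Every step holds exact precision; intermediate values appear rounded, and one final rounding, at four significant digits.
Hardness H = 1.320 GPa = 1.320e+09 Pa.
Pin diameter d = 3.216 mm = 0.003216 m. Contact area A = π·d²/4 = π·(0.003216 m)²/4 = 8.123e-06 m².
Depth limit h_lim = 0.1548 mm = 1.548e-04 m.
In SI base units, W = 34.08 N, H = 1.320e+09 Pa, K = 4.374e-06.
Volume at the limit: V_lim = h_lim·A = 1.548e-04 · 8.123e-06 = 1.257e-09 m³.
Inverting, life L = V_lim·H/(K·W) = 1.257e-09 · 1.320e+09 / (4.374e-06 · 34.08) = 1.113e+04 m.

value=1.113e+04 m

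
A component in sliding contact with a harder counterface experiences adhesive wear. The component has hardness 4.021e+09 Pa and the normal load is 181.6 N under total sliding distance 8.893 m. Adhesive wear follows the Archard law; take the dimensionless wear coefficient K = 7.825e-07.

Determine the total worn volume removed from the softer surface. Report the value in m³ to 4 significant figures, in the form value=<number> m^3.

Each operation maintains exact precision; intermediate values are displayed rounded, and a lone final rounding, at four significant figures.
Restated in SI base units: W = 181.6 N, H = 4.021e+09 Pa, K = 7.825e-07.
Wear volume V = K·W·L/H = 7.825e-07 · 181.6 · 8.893 / 4.021e+09 = 3.143e-13 m³.

value=3.143e-13 m^3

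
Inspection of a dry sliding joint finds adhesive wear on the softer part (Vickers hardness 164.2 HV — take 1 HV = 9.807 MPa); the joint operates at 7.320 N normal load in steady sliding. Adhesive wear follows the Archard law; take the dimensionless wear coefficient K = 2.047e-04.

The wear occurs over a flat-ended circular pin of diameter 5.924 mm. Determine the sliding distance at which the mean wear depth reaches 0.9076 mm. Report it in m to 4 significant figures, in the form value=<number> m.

value=2.688e+04 m

All working math maintains exact precision, and the intermediates are displayed rounded; a lone final rounding to four significant figures.
Convert: Hardness H = 164.2 HV × 9.807 MPa/HV = 1610 MPa = 1.610e+09 Pa.
Convert: Pin diameter d = 5.924 mm = 0.005924 m. Contact area A = π·d²/4 = π·(0.005924 m)²/4 = 2.756e-05 m².
Convert: Depth limit h_lim = 0.9076 mm = 9.076e-04 m.
SI base units throughout: W = 7.320 N, H = 1.610e+09 Pa, K = 2.047e-04.
At the depth limit, V_lim = h_lim·A = 9.076e-04 · 2.756e-05 = 2.502e-08 m³.
Thus life L = V_lim·H/(K·W) = 2.502e-08 · 1.610e+09 / (2.047e-04 · 7.320) = 2.688e+04 m.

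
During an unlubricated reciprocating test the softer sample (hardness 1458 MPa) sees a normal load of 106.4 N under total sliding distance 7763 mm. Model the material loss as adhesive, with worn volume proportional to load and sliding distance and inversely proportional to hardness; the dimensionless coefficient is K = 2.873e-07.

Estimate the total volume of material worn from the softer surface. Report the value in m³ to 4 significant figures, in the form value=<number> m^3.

The algebra holds full precision. The intermediates appear rounded — one final rounding, at 4 significant digits.
Distance L = 7763 mm = 7.763 m.
Hardness H = 1458 MPa = 1.458e+09 Pa.
Working in SI base units: W = 106.4 N, H = 1.458e+09 Pa, K = 2.873e-07.
Volume removed: V = K·W·L/H = 2.873e-07 · 106.4 · 7.763 / 1.458e+09 = 1.628e-13 m³.

value=1.628e-13 m^3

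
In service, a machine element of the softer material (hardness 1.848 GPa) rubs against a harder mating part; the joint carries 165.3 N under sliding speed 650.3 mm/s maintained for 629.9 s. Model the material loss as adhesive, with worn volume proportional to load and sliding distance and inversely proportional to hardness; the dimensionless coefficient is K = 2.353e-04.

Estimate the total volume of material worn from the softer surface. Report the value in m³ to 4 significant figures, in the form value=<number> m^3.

value=8.621e-09 m^3

Intermediate values are displayed rounded — all arithmetic carries full precision. Rounded once at the end to four significant digits.
Sliding speed v = 650.3 mm/s = 0.6503 m/s. Total distance L = v·t = 0.6503 m/s × 629.9 s = 409.6 m.
Hardness H = 1.848 GPa = 1.848e+09 Pa.
In SI base units, W = 165.3 N, H = 1.848e+09 Pa, K = 2.353e-04.
Apply Archard: V = K·W·L/H = 2.353e-04 · 165.3 · 409.6 / 1.848e+09 = 8.621e-09 m³.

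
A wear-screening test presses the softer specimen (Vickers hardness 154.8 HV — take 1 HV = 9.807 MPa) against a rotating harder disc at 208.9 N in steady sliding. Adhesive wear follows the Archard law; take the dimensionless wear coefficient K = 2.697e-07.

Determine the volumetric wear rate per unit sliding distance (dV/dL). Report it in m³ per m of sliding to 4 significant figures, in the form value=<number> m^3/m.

value=3.711e-14 m^3/m

Intermediate values appear rounded; the algebra holds exact precision. Rounded once at the end: 4 significant digits.
Hardness H = 154.8 HV × 9.807 MPa/HV = 1518 MPa = 1.518e+09 Pa.
In SI base units, W = 208.9 N, H = 1.518e+09 Pa, K = 2.697e-07.
Wear rate dV/dL = K·W/H (independent of L): 2.697e-07 · 208.9 / 1.518e+09 = 3.711e-14 m³/m.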